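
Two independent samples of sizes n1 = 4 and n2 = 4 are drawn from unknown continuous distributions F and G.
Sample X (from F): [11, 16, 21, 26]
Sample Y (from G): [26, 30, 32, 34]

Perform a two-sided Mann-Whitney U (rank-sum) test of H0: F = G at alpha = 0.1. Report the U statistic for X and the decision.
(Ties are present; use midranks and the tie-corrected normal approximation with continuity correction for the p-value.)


Step 1: Combine and sort all 8 observations; assign midranks.
sorted (value, group): (11,X), (16,X), (21,X), (26,X), (26,Y), (30,Y), (32,Y), (34,Y)
ranks: 11->1, 16->2, 21->3, 26->4.5, 26->4.5, 30->6, 32->7, 34->8
Step 2: Rank sum for X: R1 = 1 + 2 + 3 + 4.5 = 10.5.
Step 3: U_X = R1 - n1(n1+1)/2 = 10.5 - 4*5/2 = 10.5 - 10 = 0.5.
       U_Y = n1*n2 - U_X = 16 - 0.5 = 15.5.
Step 4: Ties are present, so use the tie-corrected normal approximation (with continuity correction) for the p-value.
Step 5: p-value = 0.042066; compare to alpha = 0.1. reject H0.

U_X = 0.5, p = 0.042066, reject H0 at alpha = 0.1.


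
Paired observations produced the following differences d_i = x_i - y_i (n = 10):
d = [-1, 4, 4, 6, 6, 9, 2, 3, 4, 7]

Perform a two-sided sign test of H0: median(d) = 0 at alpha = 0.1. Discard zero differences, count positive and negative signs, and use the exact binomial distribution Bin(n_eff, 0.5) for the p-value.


Step 1: Discard zero differences. Original n = 10; n_eff = number of nonzero differences = 10.
Nonzero differences (with sign): -1, +4, +4, +6, +6, +9, +2, +3, +4, +7
Step 2: Count signs: positive = 9, negative = 1.
Step 3: Under H0: P(positive) = 0.5, so the number of positives S ~ Bin(10, 0.5).
Step 4: Two-sided exact p-value = sum of Bin(10,0.5) probabilities at or below the observed probability = 0.021484.
Step 5: alpha = 0.1. reject H0.

n_eff = 10, pos = 9, neg = 1, p = 0.021484, reject H0.


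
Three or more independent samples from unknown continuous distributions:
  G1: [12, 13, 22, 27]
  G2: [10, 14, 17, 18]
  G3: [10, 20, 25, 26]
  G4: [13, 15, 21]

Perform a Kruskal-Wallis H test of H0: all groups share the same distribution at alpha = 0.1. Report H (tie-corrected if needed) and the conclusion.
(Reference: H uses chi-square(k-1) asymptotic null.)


Step 1: Combine all N = 15 observations and assign midranks.
sorted (value, group, rank): (10,G2,1.5), (10,G3,1.5), (12,G1,3), (13,G1,4.5), (13,G4,4.5), (14,G2,6), (15,G4,7), (17,G2,8), (18,G2,9), (20,G3,10), (21,G4,11), (22,G1,12), (25,G3,13), (26,G3,14), (27,G1,15)
Step 2: Sum ranks within each group.
R_1 = 34.5 (n_1 = 4)
R_2 = 24.5 (n_2 = 4)
R_3 = 38.5 (n_3 = 4)
R_4 = 22.5 (n_4 = 3)
Step 3: H = 12/(N(N+1)) * sum(R_i^2/n_i) - 3(N+1)
     = 12/(15*16) * (34.5^2/4 + 24.5^2/4 + 38.5^2/4 + 22.5^2/3) - 3*16
     = 0.050000 * 986.938 - 48
     = 1.346875.
Step 4: Ties present; correction factor C = 1 - 12/(15^3 - 15) = 0.996429. Corrected H = 1.346875 / 0.996429 = 1.351703.
Step 5: Under H0, H ~ chi^2(3); p-value = 0.716894.
Step 6: alpha = 0.1. fail to reject H0.

H = 1.3517, df = 3, p = 0.716894, fail to reject H0.


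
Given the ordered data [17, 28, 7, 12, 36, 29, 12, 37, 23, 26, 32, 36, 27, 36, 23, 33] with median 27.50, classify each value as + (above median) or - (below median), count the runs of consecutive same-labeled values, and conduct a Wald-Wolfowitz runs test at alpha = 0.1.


Step 1: Compute median = 27.50; label A = above, B = below.
Labels in order: BABBAABABBAABABA  (n_A = 8, n_B = 8)
Step 2: Count runs R = 12.
Step 3: Under H0 (random ordering), E[R] = 2*n_A*n_B/(n_A+n_B) + 1 = 2*8*8/16 + 1 = 9.0000.
        Var[R] = 2*n_A*n_B*(2*n_A*n_B - n_A - n_B) / ((n_A+n_B)^2 * (n_A+n_B-1)) = 14336/3840 = 3.7333.
        SD[R] = 1.9322.
Step 4: Continuity-corrected z = (R - 0.5 - E[R]) / SD[R] = (12 - 0.5 - 9.0000) / 1.9322 = 1.2939.
Step 5: Two-sided p-value via normal approximation = 2*(1 - Phi(|z|)) = 0.195709.
Step 6: alpha = 0.1. fail to reject H0.

R = 12, z = 1.2939, p = 0.195709, fail to reject H0.


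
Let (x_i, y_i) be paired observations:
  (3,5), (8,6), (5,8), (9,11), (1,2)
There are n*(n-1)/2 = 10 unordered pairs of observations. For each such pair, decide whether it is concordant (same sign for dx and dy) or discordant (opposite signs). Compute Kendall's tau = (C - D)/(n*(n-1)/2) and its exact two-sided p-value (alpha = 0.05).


Step 1: Enumerate the 10 unordered pairs (i,j) with i<j and classify each by sign(x_j-x_i) * sign(y_j-y_i).
  (1,2):dx=+5,dy=+1->C; (1,3):dx=+2,dy=+3->C; (1,4):dx=+6,dy=+6->C; (1,5):dx=-2,dy=-3->C
  (2,3):dx=-3,dy=+2->D; (2,4):dx=+1,dy=+5->C; (2,5):dx=-7,dy=-4->C; (3,4):dx=+4,dy=+3->C
  (3,5):dx=-4,dy=-6->C; (4,5):dx=-8,dy=-9->C
Step 2: C = 9, D = 1, total pairs = 10.
Step 3: tau = (C - D)/(n(n-1)/2) = (9 - 1)/10 = 0.800000.
Step 4: Exact two-sided p-value (enumerate n! = 120 permutations of y under H0): p = 0.083333.
Step 5: alpha = 0.05. fail to reject H0.

tau_b = 0.8000 (C=9, D=1), p = 0.083333, fail to reject H0.


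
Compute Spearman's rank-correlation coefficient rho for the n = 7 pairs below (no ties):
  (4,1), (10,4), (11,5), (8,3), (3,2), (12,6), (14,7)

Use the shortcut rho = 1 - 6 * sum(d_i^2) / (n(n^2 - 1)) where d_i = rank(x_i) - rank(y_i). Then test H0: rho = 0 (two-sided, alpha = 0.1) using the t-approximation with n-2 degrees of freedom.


Step 1: Rank x and y separately (midranks; no ties here).
rank(x): 4->2, 10->4, 11->5, 8->3, 3->1, 12->6, 14->7
rank(y): 1->1, 4->4, 5->5, 3->3, 2->2, 6->6, 7->7
Step 2: d_i = R_x(i) - R_y(i); compute d_i^2.
  (2-1)^2=1, (4-4)^2=0, (5-5)^2=0, (3-3)^2=0, (1-2)^2=1, (6-6)^2=0, (7-7)^2=0
sum(d^2) = 2.
Step 3: rho = 1 - 6*2 / (7*(7^2 - 1)) = 1 - 12/336 = 0.964286.
Step 4: Under H0, t = rho * sqrt((n-2)/(1-rho^2)) = 8.1408 ~ t(5).
Step 5: Two-sided p-value from the t-distribution with 5 df = 0.000454.
Step 6: alpha = 0.1. reject H0.

rho = 0.9643, p = 0.000454, reject H0 at alpha = 0.1.


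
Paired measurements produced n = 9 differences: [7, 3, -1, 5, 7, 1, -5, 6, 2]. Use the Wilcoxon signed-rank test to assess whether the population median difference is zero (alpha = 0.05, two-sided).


Step 1: Drop any zero differences (none here) and take |d_i|.
|d| = [7, 3, 1, 5, 7, 1, 5, 6, 2]
Step 2: Midrank |d_i| (ties get averaged ranks).
ranks: |7|->8.5, |3|->4, |1|->1.5, |5|->5.5, |7|->8.5, |1|->1.5, |5|->5.5, |6|->7, |2|->3
Step 3: Attach original signs; sum ranks with positive sign and with negative sign.
W+ = 8.5 + 4 + 5.5 + 8.5 + 1.5 + 7 + 3 = 38
W- = 1.5 + 5.5 = 7
(Check: W+ + W- = 45 should equal n(n+1)/2 = 45.)
Step 4: Test statistic W = min(W+, W-) = 7.
Step 5: Ties in |d|, so use the tie-corrected normal approximation.
        E[W] = n(n+1)/4 = 9*10/4 = 22.5.
        Tie groups: |d|=1 (t=2), |d|=5 (t=2), |d|=7 (t=2); sum(t^3 - t) = 18.
        Var[W] = n(n+1)(2n+1)/24 - sum(t^3-t)/48 = 1710/24 - 18/48 = 70.875.
        z = (W - E[W]) / sqrt(Var[W]) = (7 - 22.5) / 8.4187 = -1.8411.
        Two-sided p = 2*Phi(z) = 0.065602.
Step 6: alpha = 0.05. fail to reject H0.

W+ = 38, W- = 7, W = min = 7, p = 0.065602, fail to reject H0.


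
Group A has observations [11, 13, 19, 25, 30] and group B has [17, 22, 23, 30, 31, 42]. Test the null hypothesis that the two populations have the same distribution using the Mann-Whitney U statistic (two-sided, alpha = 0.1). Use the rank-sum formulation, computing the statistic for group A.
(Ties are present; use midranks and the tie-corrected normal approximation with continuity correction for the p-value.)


Step 1: Combine and sort all 11 observations; assign midranks.
sorted (value, group): (11,X), (13,X), (17,Y), (19,X), (22,Y), (23,Y), (25,X), (30,X), (30,Y), (31,Y), (42,Y)
ranks: 11->1, 13->2, 17->3, 19->4, 22->5, 23->6, 25->7, 30->8.5, 30->8.5, 31->10, 42->11
Step 2: Rank sum for X: R1 = 1 + 2 + 4 + 7 + 8.5 = 22.5.
Step 3: U_X = R1 - n1(n1+1)/2 = 22.5 - 5*6/2 = 22.5 - 15 = 7.5.
       U_Y = n1*n2 - U_X = 30 - 7.5 = 22.5.
Step 4: Ties are present, so use the tie-corrected normal approximation (with continuity correction) for the p-value.
Step 5: p-value = 0.200217; compare to alpha = 0.1. fail to reject H0.

U_X = 7.5, p = 0.200217, fail to reject H0 at alpha = 0.1.


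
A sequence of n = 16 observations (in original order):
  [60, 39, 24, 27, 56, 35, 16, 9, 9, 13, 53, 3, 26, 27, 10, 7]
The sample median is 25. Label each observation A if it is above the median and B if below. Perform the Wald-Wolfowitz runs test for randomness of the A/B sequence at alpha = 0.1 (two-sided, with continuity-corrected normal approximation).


Step 1: Compute median = 25; label A = above, B = below.
Labels in order: AABAAABBBBABAABB  (n_A = 8, n_B = 8)
Step 2: Count runs R = 8.
Step 3: Under H0 (random ordering), E[R] = 2*n_A*n_B/(n_A+n_B) + 1 = 2*8*8/16 + 1 = 9.0000.
        Var[R] = 2*n_A*n_B*(2*n_A*n_B - n_A - n_B) / ((n_A+n_B)^2 * (n_A+n_B-1)) = 14336/3840 = 3.7333.
        SD[R] = 1.9322.
Step 4: Continuity-corrected z = (R + 0.5 - E[R]) / SD[R] = (8 + 0.5 - 9.0000) / 1.9322 = -0.2588.
Step 5: Two-sided p-value via normal approximation = 2*(1 - Phi(|z|)) = 0.795809.
Step 6: alpha = 0.1. fail to reject H0.

R = 8, z = -0.2588, p = 0.795809, fail to reject H0.


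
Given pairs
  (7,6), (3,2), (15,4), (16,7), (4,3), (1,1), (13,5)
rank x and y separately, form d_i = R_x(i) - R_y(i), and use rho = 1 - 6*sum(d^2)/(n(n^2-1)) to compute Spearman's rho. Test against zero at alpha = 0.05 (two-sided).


Step 1: Rank x and y separately (midranks; no ties here).
rank(x): 7->4, 3->2, 15->6, 16->7, 4->3, 1->1, 13->5
rank(y): 6->6, 2->2, 4->4, 7->7, 3->3, 1->1, 5->5
Step 2: d_i = R_x(i) - R_y(i); compute d_i^2.
  (4-6)^2=4, (2-2)^2=0, (6-4)^2=4, (7-7)^2=0, (3-3)^2=0, (1-1)^2=0, (5-5)^2=0
sum(d^2) = 8.
Step 3: rho = 1 - 6*8 / (7*(7^2 - 1)) = 1 - 48/336 = 0.857143.
Step 4: Under H0, t = rho * sqrt((n-2)/(1-rho^2)) = 3.7210 ~ t(5).
Step 5: Two-sided p-value from the t-distribution with 5 df = 0.013697.
Step 6: alpha = 0.05. reject H0.

rho = 0.8571, p = 0.013697, reject H0 at alpha = 0.05.


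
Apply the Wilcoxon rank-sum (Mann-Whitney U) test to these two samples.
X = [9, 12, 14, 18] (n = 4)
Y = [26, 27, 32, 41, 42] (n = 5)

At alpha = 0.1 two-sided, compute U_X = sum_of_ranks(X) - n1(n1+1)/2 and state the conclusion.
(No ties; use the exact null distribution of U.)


Step 1: Combine and sort all 9 observations; assign midranks.
sorted (value, group): (9,X), (12,X), (14,X), (18,X), (26,Y), (27,Y), (32,Y), (41,Y), (42,Y)
ranks: 9->1, 12->2, 14->3, 18->4, 26->5, 27->6, 32->7, 41->8, 42->9
Step 2: Rank sum for X: R1 = 1 + 2 + 3 + 4 = 10.
Step 3: U_X = R1 - n1(n1+1)/2 = 10 - 4*5/2 = 10 - 10 = 0.
       U_Y = n1*n2 - U_X = 20 - 0 = 20.
Step 4: No ties, so the exact null distribution of U (based on enumerating the C(9,4) = 126 equally likely rank assignments) gives the two-sided p-value.
Step 5: p-value = 0.015873; compare to alpha = 0.1. reject H0.

U_X = 0, p = 0.015873, reject H0 at alpha = 0.1.


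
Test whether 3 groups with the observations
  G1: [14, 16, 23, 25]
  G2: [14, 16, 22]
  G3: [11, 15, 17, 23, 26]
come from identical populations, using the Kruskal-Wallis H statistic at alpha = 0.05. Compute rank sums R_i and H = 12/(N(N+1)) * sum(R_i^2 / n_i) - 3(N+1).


Step 1: Combine all N = 12 observations and assign midranks.
sorted (value, group, rank): (11,G3,1), (14,G1,2.5), (14,G2,2.5), (15,G3,4), (16,G1,5.5), (16,G2,5.5), (17,G3,7), (22,G2,8), (23,G1,9.5), (23,G3,9.5), (25,G1,11), (26,G3,12)
Step 2: Sum ranks within each group.
R_1 = 28.5 (n_1 = 4)
R_2 = 16 (n_2 = 3)
R_3 = 33.5 (n_3 = 5)
Step 3: H = 12/(N(N+1)) * sum(R_i^2/n_i) - 3(N+1)
     = 12/(12*13) * (28.5^2/4 + 16^2/3 + 33.5^2/5) - 3*13
     = 0.076923 * 512.846 - 39
     = 0.449679.
Step 4: Ties present; correction factor C = 1 - 18/(12^3 - 12) = 0.989510. Corrected H = 0.449679 / 0.989510 = 0.454446.
Step 5: Under H0, H ~ chi^2(2); p-value = 0.796743.
Step 6: alpha = 0.05. fail to reject H0.

H = 0.4544, df = 2, p = 0.796743, fail to reject H0.


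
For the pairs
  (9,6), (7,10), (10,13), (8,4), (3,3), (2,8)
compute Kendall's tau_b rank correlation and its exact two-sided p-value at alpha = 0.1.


Step 1: Enumerate the 15 unordered pairs (i,j) with i<j and classify each by sign(x_j-x_i) * sign(y_j-y_i).
  (1,2):dx=-2,dy=+4->D; (1,3):dx=+1,dy=+7->C; (1,4):dx=-1,dy=-2->C; (1,5):dx=-6,dy=-3->C
  (1,6):dx=-7,dy=+2->D; (2,3):dx=+3,dy=+3->C; (2,4):dx=+1,dy=-6->D; (2,5):dx=-4,dy=-7->C
  (2,6):dx=-5,dy=-2->C; (3,4):dx=-2,dy=-9->C; (3,5):dx=-7,dy=-10->C; (3,6):dx=-8,dy=-5->C
  (4,5):dx=-5,dy=-1->C; (4,6):dx=-6,dy=+4->D; (5,6):dx=-1,dy=+5->D
Step 2: C = 10, D = 5, total pairs = 15.
Step 3: tau = (C - D)/(n(n-1)/2) = (10 - 5)/15 = 0.333333.
Step 4: Exact two-sided p-value (enumerate n! = 720 permutations of y under H0): p = 0.469444.
Step 5: alpha = 0.1. fail to reject H0.

tau_b = 0.3333 (C=10, D=5), p = 0.469444, fail to reject H0.


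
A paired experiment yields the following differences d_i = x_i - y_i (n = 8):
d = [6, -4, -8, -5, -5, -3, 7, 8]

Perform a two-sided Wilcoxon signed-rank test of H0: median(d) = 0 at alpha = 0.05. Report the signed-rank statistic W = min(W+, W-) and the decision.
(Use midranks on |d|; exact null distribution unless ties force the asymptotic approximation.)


Step 1: Drop any zero differences (none here) and take |d_i|.
|d| = [6, 4, 8, 5, 5, 3, 7, 8]
Step 2: Midrank |d_i| (ties get averaged ranks).
ranks: |6|->5, |4|->2, |8|->7.5, |5|->3.5, |5|->3.5, |3|->1, |7|->6, |8|->7.5
Step 3: Attach original signs; sum ranks with positive sign and with negative sign.
W+ = 5 + 6 + 7.5 = 18.5
W- = 2 + 7.5 + 3.5 + 3.5 + 1 = 17.5
(Check: W+ + W- = 36 should equal n(n+1)/2 = 36.)
Step 4: Test statistic W = min(W+, W-) = 17.5.
Step 5: Ties in |d|, so use the tie-corrected normal approximation.
        E[W] = n(n+1)/4 = 8*9/4 = 18.
        Tie groups: |d|=5 (t=2), |d|=8 (t=2); sum(t^3 - t) = 12.
        Var[W] = n(n+1)(2n+1)/24 - sum(t^3-t)/48 = 1224/24 - 12/48 = 50.75.
        z = (W - E[W]) / sqrt(Var[W]) = (17.5 - 18) / 7.1239 = -0.0702.
        Two-sided p = 2*Phi(z) = 0.944045.
Step 6: alpha = 0.05. fail to reject H0.

W+ = 18.5, W- = 17.5, W = min = 17.5, p = 0.944045, fail to reject H0.


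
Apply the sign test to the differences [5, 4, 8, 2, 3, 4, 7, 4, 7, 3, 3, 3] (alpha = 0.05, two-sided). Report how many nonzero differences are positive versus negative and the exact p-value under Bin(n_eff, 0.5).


Step 1: Discard zero differences. Original n = 12; n_eff = number of nonzero differences = 12.
Nonzero differences (with sign): +5, +4, +8, +2, +3, +4, +7, +4, +7, +3, +3, +3
Step 2: Count signs: positive = 12, negative = 0.
Step 3: Under H0: P(positive) = 0.5, so the number of positives S ~ Bin(12, 0.5).
Step 4: Two-sided exact p-value = sum of Bin(12,0.5) probabilities at or below the observed probability = 0.000488.
Step 5: alpha = 0.05. reject H0.

n_eff = 12, pos = 12, neg = 0, p = 0.000488, reject H0.


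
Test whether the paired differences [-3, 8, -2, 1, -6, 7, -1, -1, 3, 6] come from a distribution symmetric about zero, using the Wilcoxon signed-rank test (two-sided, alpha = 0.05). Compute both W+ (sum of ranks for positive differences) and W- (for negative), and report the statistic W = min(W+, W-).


Step 1: Drop any zero differences (none here) and take |d_i|.
|d| = [3, 8, 2, 1, 6, 7, 1, 1, 3, 6]
Step 2: Midrank |d_i| (ties get averaged ranks).
ranks: |3|->5.5, |8|->10, |2|->4, |1|->2, |6|->7.5, |7|->9, |1|->2, |1|->2, |3|->5.5, |6|->7.5
Step 3: Attach original signs; sum ranks with positive sign and with negative sign.
W+ = 10 + 2 + 9 + 5.5 + 7.5 = 34
W- = 5.5 + 4 + 7.5 + 2 + 2 = 21
(Check: W+ + W- = 55 should equal n(n+1)/2 = 55.)
Step 4: Test statistic W = min(W+, W-) = 21.
Step 5: Ties in |d|, so use the tie-corrected normal approximation.
        E[W] = n(n+1)/4 = 10*11/4 = 27.5.
        Tie groups: |d|=1 (t=3), |d|=3 (t=2), |d|=6 (t=2); sum(t^3 - t) = 36.
        Var[W] = n(n+1)(2n+1)/24 - sum(t^3-t)/48 = 2310/24 - 36/48 = 95.5.
        z = (W - E[W]) / sqrt(Var[W]) = (21 - 27.5) / 9.7724 = -0.6651.
        Two-sided p = 2*Phi(z) = 0.505962.
Step 6: alpha = 0.05. fail to reject H0.

W+ = 34, W- = 21, W = min = 21, p = 0.505962, fail to reject H0.


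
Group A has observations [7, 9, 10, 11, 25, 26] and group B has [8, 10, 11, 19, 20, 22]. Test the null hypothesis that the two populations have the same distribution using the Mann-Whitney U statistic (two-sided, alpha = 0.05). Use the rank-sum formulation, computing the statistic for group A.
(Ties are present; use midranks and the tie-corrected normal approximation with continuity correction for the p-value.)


Step 1: Combine and sort all 12 observations; assign midranks.
sorted (value, group): (7,X), (8,Y), (9,X), (10,X), (10,Y), (11,X), (11,Y), (19,Y), (20,Y), (22,Y), (25,X), (26,X)
ranks: 7->1, 8->2, 9->3, 10->4.5, 10->4.5, 11->6.5, 11->6.5, 19->8, 20->9, 22->10, 25->11, 26->12
Step 2: Rank sum for X: R1 = 1 + 3 + 4.5 + 6.5 + 11 + 12 = 38.
Step 3: U_X = R1 - n1(n1+1)/2 = 38 - 6*7/2 = 38 - 21 = 17.
       U_Y = n1*n2 - U_X = 36 - 17 = 19.
Step 4: Ties are present, so use the tie-corrected normal approximation (with continuity correction) for the p-value.
Step 5: p-value = 0.935962; compare to alpha = 0.05. fail to reject H0.

U_X = 17, p = 0.935962, fail to reject H0 at alpha = 0.05.


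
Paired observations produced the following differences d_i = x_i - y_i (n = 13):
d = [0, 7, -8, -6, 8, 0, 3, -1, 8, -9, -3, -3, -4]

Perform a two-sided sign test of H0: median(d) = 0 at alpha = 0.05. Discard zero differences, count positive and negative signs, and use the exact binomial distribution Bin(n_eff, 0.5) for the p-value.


Step 1: Discard zero differences. Original n = 13; n_eff = number of nonzero differences = 11.
Nonzero differences (with sign): +7, -8, -6, +8, +3, -1, +8, -9, -3, -3, -4
Step 2: Count signs: positive = 4, negative = 7.
Step 3: Under H0: P(positive) = 0.5, so the number of positives S ~ Bin(11, 0.5).
Step 4: Two-sided exact p-value = sum of Bin(11,0.5) probabilities at or below the observed probability = 0.548828.
Step 5: alpha = 0.05. fail to reject H0.

n_eff = 11, pos = 4, neg = 7, p = 0.548828, fail to reject H0.


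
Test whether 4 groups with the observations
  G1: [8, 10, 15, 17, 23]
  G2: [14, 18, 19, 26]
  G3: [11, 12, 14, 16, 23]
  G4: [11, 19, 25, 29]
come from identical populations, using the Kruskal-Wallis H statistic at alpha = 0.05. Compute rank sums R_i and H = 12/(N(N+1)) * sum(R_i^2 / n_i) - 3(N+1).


Step 1: Combine all N = 18 observations and assign midranks.
sorted (value, group, rank): (8,G1,1), (10,G1,2), (11,G3,3.5), (11,G4,3.5), (12,G3,5), (14,G2,6.5), (14,G3,6.5), (15,G1,8), (16,G3,9), (17,G1,10), (18,G2,11), (19,G2,12.5), (19,G4,12.5), (23,G1,14.5), (23,G3,14.5), (25,G4,16), (26,G2,17), (29,G4,18)
Step 2: Sum ranks within each group.
R_1 = 35.5 (n_1 = 5)
R_2 = 47 (n_2 = 4)
R_3 = 38.5 (n_3 = 5)
R_4 = 50 (n_4 = 4)
Step 3: H = 12/(N(N+1)) * sum(R_i^2/n_i) - 3(N+1)
     = 12/(18*19) * (35.5^2/5 + 47^2/4 + 38.5^2/5 + 50^2/4) - 3*19
     = 0.035088 * 1725.75 - 57
     = 3.552632.
Step 4: Ties present; correction factor C = 1 - 24/(18^3 - 18) = 0.995872. Corrected H = 3.552632 / 0.995872 = 3.567358.
Step 5: Under H0, H ~ chi^2(3); p-value = 0.312131.
Step 6: alpha = 0.05. fail to reject H0.

H = 3.5674, df = 3, p = 0.312131, fail to reject H0.


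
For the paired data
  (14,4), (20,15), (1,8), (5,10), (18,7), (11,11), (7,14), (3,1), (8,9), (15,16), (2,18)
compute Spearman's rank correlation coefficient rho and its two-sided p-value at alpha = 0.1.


Step 1: Rank x and y separately (midranks; no ties here).
rank(x): 14->8, 20->11, 1->1, 5->4, 18->10, 11->7, 7->5, 3->3, 8->6, 15->9, 2->2
rank(y): 4->2, 15->9, 8->4, 10->6, 7->3, 11->7, 14->8, 1->1, 9->5, 16->10, 18->11
Step 2: d_i = R_x(i) - R_y(i); compute d_i^2.
  (8-2)^2=36, (11-9)^2=4, (1-4)^2=9, (4-6)^2=4, (10-3)^2=49, (7-7)^2=0, (5-8)^2=9, (3-1)^2=4, (6-5)^2=1, (9-10)^2=1, (2-11)^2=81
sum(d^2) = 198.
Step 3: rho = 1 - 6*198 / (11*(11^2 - 1)) = 1 - 1188/1320 = 0.100000.
Step 4: Under H0, t = rho * sqrt((n-2)/(1-rho^2)) = 0.3015 ~ t(9).
Step 5: Two-sided p-value from the t-distribution with 9 df = 0.769875.
Step 6: alpha = 0.1. fail to reject H0.

rho = 0.1000, p = 0.769875, fail to reject H0 at alpha = 0.1.


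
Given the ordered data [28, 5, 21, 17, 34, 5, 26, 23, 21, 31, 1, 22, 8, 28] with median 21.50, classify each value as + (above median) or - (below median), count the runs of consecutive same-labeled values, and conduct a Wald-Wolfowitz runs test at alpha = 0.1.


Step 1: Compute median = 21.50; label A = above, B = below.
Labels in order: ABBBABAABABABA  (n_A = 7, n_B = 7)
Step 2: Count runs R = 11.
Step 3: Under H0 (random ordering), E[R] = 2*n_A*n_B/(n_A+n_B) + 1 = 2*7*7/14 + 1 = 8.0000.
        Var[R] = 2*n_A*n_B*(2*n_A*n_B - n_A - n_B) / ((n_A+n_B)^2 * (n_A+n_B-1)) = 8232/2548 = 3.2308.
        SD[R] = 1.7974.
Step 4: Continuity-corrected z = (R - 0.5 - E[R]) / SD[R] = (11 - 0.5 - 8.0000) / 1.7974 = 1.3909.
Step 5: Two-sided p-value via normal approximation = 2*(1 - Phi(|z|)) = 0.164264.
Step 6: alpha = 0.1. fail to reject H0.

R = 11, z = 1.3909, p = 0.164264, fail to reject H0.


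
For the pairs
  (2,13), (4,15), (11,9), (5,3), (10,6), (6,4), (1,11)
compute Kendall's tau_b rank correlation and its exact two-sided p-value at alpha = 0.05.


Step 1: Enumerate the 21 unordered pairs (i,j) with i<j and classify each by sign(x_j-x_i) * sign(y_j-y_i).
  (1,2):dx=+2,dy=+2->C; (1,3):dx=+9,dy=-4->D; (1,4):dx=+3,dy=-10->D; (1,5):dx=+8,dy=-7->D
  (1,6):dx=+4,dy=-9->D; (1,7):dx=-1,dy=-2->C; (2,3):dx=+7,dy=-6->D; (2,4):dx=+1,dy=-12->D
  (2,5):dx=+6,dy=-9->D; (2,6):dx=+2,dy=-11->D; (2,7):dx=-3,dy=-4->C; (3,4):dx=-6,dy=-6->C
  (3,5):dx=-1,dy=-3->C; (3,6):dx=-5,dy=-5->C; (3,7):dx=-10,dy=+2->D; (4,5):dx=+5,dy=+3->C
  (4,6):dx=+1,dy=+1->C; (4,7):dx=-4,dy=+8->D; (5,6):dx=-4,dy=-2->C; (5,7):dx=-9,dy=+5->D
  (6,7):dx=-5,dy=+7->D
Step 2: C = 9, D = 12, total pairs = 21.
Step 3: tau = (C - D)/(n(n-1)/2) = (9 - 12)/21 = -0.142857.
Step 4: Exact two-sided p-value (enumerate n! = 5040 permutations of y under H0): p = 0.772619.
Step 5: alpha = 0.05. fail to reject H0.

tau_b = -0.1429 (C=9, D=12), p = 0.772619, fail to reject H0.


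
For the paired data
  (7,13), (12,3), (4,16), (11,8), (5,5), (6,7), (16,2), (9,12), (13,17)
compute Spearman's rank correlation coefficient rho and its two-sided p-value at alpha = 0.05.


Step 1: Rank x and y separately (midranks; no ties here).
rank(x): 7->4, 12->7, 4->1, 11->6, 5->2, 6->3, 16->9, 9->5, 13->8
rank(y): 13->7, 3->2, 16->8, 8->5, 5->3, 7->4, 2->1, 12->6, 17->9
Step 2: d_i = R_x(i) - R_y(i); compute d_i^2.
  (4-7)^2=9, (7-2)^2=25, (1-8)^2=49, (6-5)^2=1, (2-3)^2=1, (3-4)^2=1, (9-1)^2=64, (5-6)^2=1, (8-9)^2=1
sum(d^2) = 152.
Step 3: rho = 1 - 6*152 / (9*(9^2 - 1)) = 1 - 912/720 = -0.266667.
Step 4: Under H0, t = rho * sqrt((n-2)/(1-rho^2)) = -0.7320 ~ t(7).
Step 5: Two-sided p-value from the t-distribution with 7 df = 0.487922.
Step 6: alpha = 0.05. fail to reject H0.

rho = -0.2667, p = 0.487922, fail to reject H0 at alpha = 0.05.


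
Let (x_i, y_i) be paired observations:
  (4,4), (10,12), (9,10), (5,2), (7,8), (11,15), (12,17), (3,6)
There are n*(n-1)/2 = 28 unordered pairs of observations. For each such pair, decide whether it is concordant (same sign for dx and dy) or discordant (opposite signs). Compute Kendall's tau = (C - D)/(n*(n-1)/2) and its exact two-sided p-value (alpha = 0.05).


Step 1: Enumerate the 28 unordered pairs (i,j) with i<j and classify each by sign(x_j-x_i) * sign(y_j-y_i).
  (1,2):dx=+6,dy=+8->C; (1,3):dx=+5,dy=+6->C; (1,4):dx=+1,dy=-2->D; (1,5):dx=+3,dy=+4->C
  (1,6):dx=+7,dy=+11->C; (1,7):dx=+8,dy=+13->C; (1,8):dx=-1,dy=+2->D; (2,3):dx=-1,dy=-2->C
  (2,4):dx=-5,dy=-10->C; (2,5):dx=-3,dy=-4->C; (2,6):dx=+1,dy=+3->C; (2,7):dx=+2,dy=+5->C
  (2,8):dx=-7,dy=-6->C; (3,4):dx=-4,dy=-8->C; (3,5):dx=-2,dy=-2->C; (3,6):dx=+2,dy=+5->C
  (3,7):dx=+3,dy=+7->C; (3,8):dx=-6,dy=-4->C; (4,5):dx=+2,dy=+6->C; (4,6):dx=+6,dy=+13->C
  (4,7):dx=+7,dy=+15->C; (4,8):dx=-2,dy=+4->D; (5,6):dx=+4,dy=+7->C; (5,7):dx=+5,dy=+9->C
  (5,8):dx=-4,dy=-2->C; (6,7):dx=+1,dy=+2->C; (6,8):dx=-8,dy=-9->C; (7,8):dx=-9,dy=-11->C
Step 2: C = 25, D = 3, total pairs = 28.
Step 3: tau = (C - D)/(n(n-1)/2) = (25 - 3)/28 = 0.785714.
Step 4: Exact two-sided p-value (enumerate n! = 40320 permutations of y under H0): p = 0.005506.
Step 5: alpha = 0.05. reject H0.

tau_b = 0.7857 (C=25, D=3), p = 0.005506, reject H0.


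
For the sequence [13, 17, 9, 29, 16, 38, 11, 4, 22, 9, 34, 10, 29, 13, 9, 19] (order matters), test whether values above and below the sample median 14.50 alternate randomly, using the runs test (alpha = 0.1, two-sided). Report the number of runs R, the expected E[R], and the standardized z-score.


Step 1: Compute median = 14.50; label A = above, B = below.
Labels in order: BABAAABBABABABBA  (n_A = 8, n_B = 8)
Step 2: Count runs R = 12.
Step 3: Under H0 (random ordering), E[R] = 2*n_A*n_B/(n_A+n_B) + 1 = 2*8*8/16 + 1 = 9.0000.
        Var[R] = 2*n_A*n_B*(2*n_A*n_B - n_A - n_B) / ((n_A+n_B)^2 * (n_A+n_B-1)) = 14336/3840 = 3.7333.
        SD[R] = 1.9322.
Step 4: Continuity-corrected z = (R - 0.5 - E[R]) / SD[R] = (12 - 0.5 - 9.0000) / 1.9322 = 1.2939.
Step 5: Two-sided p-value via normal approximation = 2*(1 - Phi(|z|)) = 0.195709.
Step 6: alpha = 0.1. fail to reject H0.

R = 12, z = 1.2939, p = 0.195709, fail to reject H0.


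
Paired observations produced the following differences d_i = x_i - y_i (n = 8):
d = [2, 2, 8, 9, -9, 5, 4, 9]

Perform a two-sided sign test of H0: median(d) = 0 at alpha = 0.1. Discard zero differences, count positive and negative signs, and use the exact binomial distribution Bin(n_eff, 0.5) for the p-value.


Step 1: Discard zero differences. Original n = 8; n_eff = number of nonzero differences = 8.
Nonzero differences (with sign): +2, +2, +8, +9, -9, +5, +4, +9
Step 2: Count signs: positive = 7, negative = 1.
Step 3: Under H0: P(positive) = 0.5, so the number of positives S ~ Bin(8, 0.5).
Step 4: Two-sided exact p-value = sum of Bin(8,0.5) probabilities at or below the observed probability = 0.070312.
Step 5: alpha = 0.1. reject H0.

n_eff = 8, pos = 7, neg = 1, p = 0.070312, reject H0.


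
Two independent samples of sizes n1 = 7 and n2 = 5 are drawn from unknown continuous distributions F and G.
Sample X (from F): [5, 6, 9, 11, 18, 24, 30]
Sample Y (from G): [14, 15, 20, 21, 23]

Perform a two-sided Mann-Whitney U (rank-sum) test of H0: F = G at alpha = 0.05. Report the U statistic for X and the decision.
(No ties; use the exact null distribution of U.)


Step 1: Combine and sort all 12 observations; assign midranks.
sorted (value, group): (5,X), (6,X), (9,X), (11,X), (14,Y), (15,Y), (18,X), (20,Y), (21,Y), (23,Y), (24,X), (30,X)
ranks: 5->1, 6->2, 9->3, 11->4, 14->5, 15->6, 18->7, 20->8, 21->9, 23->10, 24->11, 30->12
Step 2: Rank sum for X: R1 = 1 + 2 + 3 + 4 + 7 + 11 + 12 = 40.
Step 3: U_X = R1 - n1(n1+1)/2 = 40 - 7*8/2 = 40 - 28 = 12.
       U_Y = n1*n2 - U_X = 35 - 12 = 23.
Step 4: No ties, so the exact null distribution of U (based on enumerating the C(12,7) = 792 equally likely rank assignments) gives the two-sided p-value.
Step 5: p-value = 0.431818; compare to alpha = 0.05. fail to reject H0.

U_X = 12, p = 0.431818, fail to reject H0 at alpha = 0.05.


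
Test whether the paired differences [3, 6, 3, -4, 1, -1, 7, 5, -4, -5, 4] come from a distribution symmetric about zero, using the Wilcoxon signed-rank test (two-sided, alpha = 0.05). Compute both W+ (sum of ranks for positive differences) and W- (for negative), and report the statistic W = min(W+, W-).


Step 1: Drop any zero differences (none here) and take |d_i|.
|d| = [3, 6, 3, 4, 1, 1, 7, 5, 4, 5, 4]
Step 2: Midrank |d_i| (ties get averaged ranks).
ranks: |3|->3.5, |6|->10, |3|->3.5, |4|->6, |1|->1.5, |1|->1.5, |7|->11, |5|->8.5, |4|->6, |5|->8.5, |4|->6
Step 3: Attach original signs; sum ranks with positive sign and with negative sign.
W+ = 3.5 + 10 + 3.5 + 1.5 + 11 + 8.5 + 6 = 44
W- = 6 + 1.5 + 6 + 8.5 = 22
(Check: W+ + W- = 66 should equal n(n+1)/2 = 66.)
Step 4: Test statistic W = min(W+, W-) = 22.
Step 5: Ties in |d|, so use the tie-corrected normal approximation.
        E[W] = n(n+1)/4 = 11*12/4 = 33.
        Tie groups: |d|=1 (t=2), |d|=3 (t=2), |d|=4 (t=3), |d|=5 (t=2); sum(t^3 - t) = 42.
        Var[W] = n(n+1)(2n+1)/24 - sum(t^3-t)/48 = 3036/24 - 42/48 = 125.625.
        z = (W - E[W]) / sqrt(Var[W]) = (22 - 33) / 11.2083 = -0.9814.
        Two-sided p = 2*Phi(z) = 0.326386.
Step 6: alpha = 0.05. fail to reject H0.

W+ = 44, W- = 22, W = min = 22, p = 0.326386, fail to reject H0.


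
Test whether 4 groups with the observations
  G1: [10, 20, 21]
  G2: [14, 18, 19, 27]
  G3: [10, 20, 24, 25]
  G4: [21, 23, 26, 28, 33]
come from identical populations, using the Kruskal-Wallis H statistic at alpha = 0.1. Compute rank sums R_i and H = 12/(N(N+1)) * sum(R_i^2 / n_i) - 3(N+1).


Step 1: Combine all N = 16 observations and assign midranks.
sorted (value, group, rank): (10,G1,1.5), (10,G3,1.5), (14,G2,3), (18,G2,4), (19,G2,5), (20,G1,6.5), (20,G3,6.5), (21,G1,8.5), (21,G4,8.5), (23,G4,10), (24,G3,11), (25,G3,12), (26,G4,13), (27,G2,14), (28,G4,15), (33,G4,16)
Step 2: Sum ranks within each group.
R_1 = 16.5 (n_1 = 3)
R_2 = 26 (n_2 = 4)
R_3 = 31 (n_3 = 4)
R_4 = 62.5 (n_4 = 5)
Step 3: H = 12/(N(N+1)) * sum(R_i^2/n_i) - 3(N+1)
     = 12/(16*17) * (16.5^2/3 + 26^2/4 + 31^2/4 + 62.5^2/5) - 3*17
     = 0.044118 * 1281.25 - 51
     = 5.525735.
Step 4: Ties present; correction factor C = 1 - 18/(16^3 - 16) = 0.995588. Corrected H = 5.525735 / 0.995588 = 5.550222.
Step 5: Under H0, H ~ chi^2(3); p-value = 0.135665.
Step 6: alpha = 0.1. fail to reject H0.

H = 5.5502, df = 3, p = 0.135665, fail to reject H0.


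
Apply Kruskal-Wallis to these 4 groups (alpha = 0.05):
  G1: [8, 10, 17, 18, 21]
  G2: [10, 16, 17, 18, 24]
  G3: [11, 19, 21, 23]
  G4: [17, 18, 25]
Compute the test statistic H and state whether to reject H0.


Step 1: Combine all N = 17 observations and assign midranks.
sorted (value, group, rank): (8,G1,1), (10,G1,2.5), (10,G2,2.5), (11,G3,4), (16,G2,5), (17,G1,7), (17,G2,7), (17,G4,7), (18,G1,10), (18,G2,10), (18,G4,10), (19,G3,12), (21,G1,13.5), (21,G3,13.5), (23,G3,15), (24,G2,16), (25,G4,17)
Step 2: Sum ranks within each group.
R_1 = 34 (n_1 = 5)
R_2 = 40.5 (n_2 = 5)
R_3 = 44.5 (n_3 = 4)
R_4 = 34 (n_4 = 3)
Step 3: H = 12/(N(N+1)) * sum(R_i^2/n_i) - 3(N+1)
     = 12/(17*18) * (34^2/5 + 40.5^2/5 + 44.5^2/4 + 34^2/3) - 3*18
     = 0.039216 * 1439.65 - 54
     = 2.456699.
Step 4: Ties present; correction factor C = 1 - 60/(17^3 - 17) = 0.987745. Corrected H = 2.456699 / 0.987745 = 2.487179.
Step 5: Under H0, H ~ chi^2(3); p-value = 0.477612.
Step 6: alpha = 0.05. fail to reject H0.

H = 2.4872, df = 3, p = 0.477612, fail to reject H0.


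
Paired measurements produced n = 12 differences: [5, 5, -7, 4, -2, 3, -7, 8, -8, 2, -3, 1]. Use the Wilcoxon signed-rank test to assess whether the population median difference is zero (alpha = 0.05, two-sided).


Step 1: Drop any zero differences (none here) and take |d_i|.
|d| = [5, 5, 7, 4, 2, 3, 7, 8, 8, 2, 3, 1]
Step 2: Midrank |d_i| (ties get averaged ranks).
ranks: |5|->7.5, |5|->7.5, |7|->9.5, |4|->6, |2|->2.5, |3|->4.5, |7|->9.5, |8|->11.5, |8|->11.5, |2|->2.5, |3|->4.5, |1|->1
Step 3: Attach original signs; sum ranks with positive sign and with negative sign.
W+ = 7.5 + 7.5 + 6 + 4.5 + 11.5 + 2.5 + 1 = 40.5
W- = 9.5 + 2.5 + 9.5 + 11.5 + 4.5 = 37.5
(Check: W+ + W- = 78 should equal n(n+1)/2 = 78.)
Step 4: Test statistic W = min(W+, W-) = 37.5.
Step 5: Ties in |d|, so use the tie-corrected normal approximation.
        E[W] = n(n+1)/4 = 12*13/4 = 39.
        Tie groups: |d|=2 (t=2), |d|=3 (t=2), |d|=5 (t=2), |d|=7 (t=2), |d|=8 (t=2); sum(t^3 - t) = 30.
        Var[W] = n(n+1)(2n+1)/24 - sum(t^3-t)/48 = 3900/24 - 30/48 = 161.875.
        z = (W - E[W]) / sqrt(Var[W]) = (37.5 - 39) / 12.7230 = -0.1179.
        Two-sided p = 2*Phi(z) = 0.906150.
Step 6: alpha = 0.05. fail to reject H0.

W+ = 40.5, W- = 37.5, W = min = 37.5, p = 0.906150, fail to reject H0.


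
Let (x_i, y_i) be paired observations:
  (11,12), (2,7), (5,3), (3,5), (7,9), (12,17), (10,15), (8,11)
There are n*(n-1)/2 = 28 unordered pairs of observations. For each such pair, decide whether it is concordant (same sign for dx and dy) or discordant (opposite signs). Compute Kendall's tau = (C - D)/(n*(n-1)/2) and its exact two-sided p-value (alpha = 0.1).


Step 1: Enumerate the 28 unordered pairs (i,j) with i<j and classify each by sign(x_j-x_i) * sign(y_j-y_i).
  (1,2):dx=-9,dy=-5->C; (1,3):dx=-6,dy=-9->C; (1,4):dx=-8,dy=-7->C; (1,5):dx=-4,dy=-3->C
  (1,6):dx=+1,dy=+5->C; (1,7):dx=-1,dy=+3->D; (1,8):dx=-3,dy=-1->C; (2,3):dx=+3,dy=-4->D
  (2,4):dx=+1,dy=-2->D; (2,5):dx=+5,dy=+2->C; (2,6):dx=+10,dy=+10->C; (2,7):dx=+8,dy=+8->C
  (2,8):dx=+6,dy=+4->C; (3,4):dx=-2,dy=+2->D; (3,5):dx=+2,dy=+6->C; (3,6):dx=+7,dy=+14->C
  (3,7):dx=+5,dy=+12->C; (3,8):dx=+3,dy=+8->C; (4,5):dx=+4,dy=+4->C; (4,6):dx=+9,dy=+12->C
  (4,7):dx=+7,dy=+10->C; (4,8):dx=+5,dy=+6->C; (5,6):dx=+5,dy=+8->C; (5,7):dx=+3,dy=+6->C
  (5,8):dx=+1,dy=+2->C; (6,7):dx=-2,dy=-2->C; (6,8):dx=-4,dy=-6->C; (7,8):dx=-2,dy=-4->C
Step 2: C = 24, D = 4, total pairs = 28.
Step 3: tau = (C - D)/(n(n-1)/2) = (24 - 4)/28 = 0.714286.
Step 4: Exact two-sided p-value (enumerate n! = 40320 permutations of y under H0): p = 0.014137.
Step 5: alpha = 0.1. reject H0.

tau_b = 0.7143 (C=24, D=4), p = 0.014137, reject H0.


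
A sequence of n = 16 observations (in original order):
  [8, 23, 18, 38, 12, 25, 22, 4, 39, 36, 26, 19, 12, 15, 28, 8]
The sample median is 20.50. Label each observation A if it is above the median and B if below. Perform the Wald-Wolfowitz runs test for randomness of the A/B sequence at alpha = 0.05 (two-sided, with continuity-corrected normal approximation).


Step 1: Compute median = 20.50; label A = above, B = below.
Labels in order: BABABAABAAABBBAB  (n_A = 8, n_B = 8)
Step 2: Count runs R = 11.
Step 3: Under H0 (random ordering), E[R] = 2*n_A*n_B/(n_A+n_B) + 1 = 2*8*8/16 + 1 = 9.0000.
        Var[R] = 2*n_A*n_B*(2*n_A*n_B - n_A - n_B) / ((n_A+n_B)^2 * (n_A+n_B-1)) = 14336/3840 = 3.7333.
        SD[R] = 1.9322.
Step 4: Continuity-corrected z = (R - 0.5 - E[R]) / SD[R] = (11 - 0.5 - 9.0000) / 1.9322 = 0.7763.
Step 5: Two-sided p-value via normal approximation = 2*(1 - Phi(|z|)) = 0.437558.
Step 6: alpha = 0.05. fail to reject H0.

R = 11, z = 0.7763, p = 0.437558, fail to reject H0.


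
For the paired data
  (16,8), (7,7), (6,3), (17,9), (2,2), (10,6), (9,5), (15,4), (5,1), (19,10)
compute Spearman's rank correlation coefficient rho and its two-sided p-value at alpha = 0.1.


Step 1: Rank x and y separately (midranks; no ties here).
rank(x): 16->8, 7->4, 6->3, 17->9, 2->1, 10->6, 9->5, 15->7, 5->2, 19->10
rank(y): 8->8, 7->7, 3->3, 9->9, 2->2, 6->6, 5->5, 4->4, 1->1, 10->10
Step 2: d_i = R_x(i) - R_y(i); compute d_i^2.
  (8-8)^2=0, (4-7)^2=9, (3-3)^2=0, (9-9)^2=0, (1-2)^2=1, (6-6)^2=0, (5-5)^2=0, (7-4)^2=9, (2-1)^2=1, (10-10)^2=0
sum(d^2) = 20.
Step 3: rho = 1 - 6*20 / (10*(10^2 - 1)) = 1 - 120/990 = 0.878788.
Step 4: Under H0, t = rho * sqrt((n-2)/(1-rho^2)) = 5.2086 ~ t(8).
Step 5: Two-sided p-value from the t-distribution with 8 df = 0.000814.
Step 6: alpha = 0.1. reject H0.

rho = 0.8788, p = 0.000814, reject H0 at alpha = 0.1.


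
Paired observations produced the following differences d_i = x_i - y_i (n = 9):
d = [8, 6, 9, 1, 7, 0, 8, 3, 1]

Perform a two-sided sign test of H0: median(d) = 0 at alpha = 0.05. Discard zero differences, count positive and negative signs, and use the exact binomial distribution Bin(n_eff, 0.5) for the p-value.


Step 1: Discard zero differences. Original n = 9; n_eff = number of nonzero differences = 8.
Nonzero differences (with sign): +8, +6, +9, +1, +7, +8, +3, +1
Step 2: Count signs: positive = 8, negative = 0.
Step 3: Under H0: P(positive) = 0.5, so the number of positives S ~ Bin(8, 0.5).
Step 4: Two-sided exact p-value = sum of Bin(8,0.5) probabilities at or below the observed probability = 0.007812.
Step 5: alpha = 0.05. reject H0.

n_eff = 8, pos = 8, neg = 0, p = 0.007812, reject H0.


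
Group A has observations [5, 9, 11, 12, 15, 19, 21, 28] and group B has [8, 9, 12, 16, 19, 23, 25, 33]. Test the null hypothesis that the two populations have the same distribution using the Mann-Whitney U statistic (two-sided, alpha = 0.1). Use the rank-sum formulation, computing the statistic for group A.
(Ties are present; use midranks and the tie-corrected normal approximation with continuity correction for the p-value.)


Step 1: Combine and sort all 16 observations; assign midranks.
sorted (value, group): (5,X), (8,Y), (9,X), (9,Y), (11,X), (12,X), (12,Y), (15,X), (16,Y), (19,X), (19,Y), (21,X), (23,Y), (25,Y), (28,X), (33,Y)
ranks: 5->1, 8->2, 9->3.5, 9->3.5, 11->5, 12->6.5, 12->6.5, 15->8, 16->9, 19->10.5, 19->10.5, 21->12, 23->13, 25->14, 28->15, 33->16
Step 2: Rank sum for X: R1 = 1 + 3.5 + 5 + 6.5 + 8 + 10.5 + 12 + 15 = 61.5.
Step 3: U_X = R1 - n1(n1+1)/2 = 61.5 - 8*9/2 = 61.5 - 36 = 25.5.
       U_Y = n1*n2 - U_X = 64 - 25.5 = 38.5.
Step 4: Ties are present, so use the tie-corrected normal approximation (with continuity correction) for the p-value.
Step 5: p-value = 0.527700; compare to alpha = 0.1. fail to reject H0.

U_X = 25.5, p = 0.527700, fail to reject H0 at alpha = 0.1.


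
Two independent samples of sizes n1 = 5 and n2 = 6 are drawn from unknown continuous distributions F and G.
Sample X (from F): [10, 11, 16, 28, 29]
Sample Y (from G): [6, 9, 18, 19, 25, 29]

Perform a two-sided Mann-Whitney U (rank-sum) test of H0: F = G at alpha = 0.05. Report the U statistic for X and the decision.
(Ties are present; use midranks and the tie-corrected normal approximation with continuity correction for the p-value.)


Step 1: Combine and sort all 11 observations; assign midranks.
sorted (value, group): (6,Y), (9,Y), (10,X), (11,X), (16,X), (18,Y), (19,Y), (25,Y), (28,X), (29,X), (29,Y)
ranks: 6->1, 9->2, 10->3, 11->4, 16->5, 18->6, 19->7, 25->8, 28->9, 29->10.5, 29->10.5
Step 2: Rank sum for X: R1 = 3 + 4 + 5 + 9 + 10.5 = 31.5.
Step 3: U_X = R1 - n1(n1+1)/2 = 31.5 - 5*6/2 = 31.5 - 15 = 16.5.
       U_Y = n1*n2 - U_X = 30 - 16.5 = 13.5.
Step 4: Ties are present, so use the tie-corrected normal approximation (with continuity correction) for the p-value.
Step 5: p-value = 0.854805; compare to alpha = 0.05. fail to reject H0.

U_X = 16.5, p = 0.854805, fail to reject H0 at alpha = 0.05.


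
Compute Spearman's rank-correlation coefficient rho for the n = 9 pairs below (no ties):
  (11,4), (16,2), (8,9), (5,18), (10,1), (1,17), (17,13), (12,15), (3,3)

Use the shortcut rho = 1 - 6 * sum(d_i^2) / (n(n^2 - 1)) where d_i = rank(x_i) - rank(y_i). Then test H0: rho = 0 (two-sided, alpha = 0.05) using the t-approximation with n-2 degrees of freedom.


Step 1: Rank x and y separately (midranks; no ties here).
rank(x): 11->6, 16->8, 8->4, 5->3, 10->5, 1->1, 17->9, 12->7, 3->2
rank(y): 4->4, 2->2, 9->5, 18->9, 1->1, 17->8, 13->6, 15->7, 3->3
Step 2: d_i = R_x(i) - R_y(i); compute d_i^2.
  (6-4)^2=4, (8-2)^2=36, (4-5)^2=1, (3-9)^2=36, (5-1)^2=16, (1-8)^2=49, (9-6)^2=9, (7-7)^2=0, (2-3)^2=1
sum(d^2) = 152.
Step 3: rho = 1 - 6*152 / (9*(9^2 - 1)) = 1 - 912/720 = -0.266667.
Step 4: Under H0, t = rho * sqrt((n-2)/(1-rho^2)) = -0.7320 ~ t(7).
Step 5: Two-sided p-value from the t-distribution with 7 df = 0.487922.
Step 6: alpha = 0.05. fail to reject H0.

rho = -0.2667, p = 0.487922, fail to reject H0 at alpha = 0.05.


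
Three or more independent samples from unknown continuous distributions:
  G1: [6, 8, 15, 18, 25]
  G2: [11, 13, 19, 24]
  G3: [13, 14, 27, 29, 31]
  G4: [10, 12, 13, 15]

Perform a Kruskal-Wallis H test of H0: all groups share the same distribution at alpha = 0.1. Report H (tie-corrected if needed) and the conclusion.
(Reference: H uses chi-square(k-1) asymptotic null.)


Step 1: Combine all N = 18 observations and assign midranks.
sorted (value, group, rank): (6,G1,1), (8,G1,2), (10,G4,3), (11,G2,4), (12,G4,5), (13,G2,7), (13,G3,7), (13,G4,7), (14,G3,9), (15,G1,10.5), (15,G4,10.5), (18,G1,12), (19,G2,13), (24,G2,14), (25,G1,15), (27,G3,16), (29,G3,17), (31,G3,18)
Step 2: Sum ranks within each group.
R_1 = 40.5 (n_1 = 5)
R_2 = 38 (n_2 = 4)
R_3 = 67 (n_3 = 5)
R_4 = 25.5 (n_4 = 4)
Step 3: H = 12/(N(N+1)) * sum(R_i^2/n_i) - 3(N+1)
     = 12/(18*19) * (40.5^2/5 + 38^2/4 + 67^2/5 + 25.5^2/4) - 3*19
     = 0.035088 * 1749.41 - 57
     = 4.382895.
Step 4: Ties present; correction factor C = 1 - 30/(18^3 - 18) = 0.994840. Corrected H = 4.382895 / 0.994840 = 4.405628.
Step 5: Under H0, H ~ chi^2(3); p-value = 0.220864.
Step 6: alpha = 0.1. fail to reject H0.

H = 4.4056, df = 3, p = 0.220864, fail to reject H0.
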